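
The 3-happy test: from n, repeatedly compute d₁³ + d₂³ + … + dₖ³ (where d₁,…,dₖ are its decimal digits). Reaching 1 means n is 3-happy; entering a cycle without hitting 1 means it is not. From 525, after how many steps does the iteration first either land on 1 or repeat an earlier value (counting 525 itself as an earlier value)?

9

525 → 5³ + 2³ + 5³ = 125 + 8 + 125 = 258
258 → 2³ + 5³ + 8³ = 8 + 125 + 512 = 645
645 → 6³ + 4³ + 5³ = 216 + 64 + 125 = 405
405 → 4³ + 0³ + 5³ = 64 + 0 + 125 = 189
189 → 1³ + 8³ + 9³ = 1 + 512 + 729 = 1242
1242 → 1³ + 2³ + 4³ + 2³ = 1 + 8 + 64 + 8 = 81
81 → 8³ + 1³ = 512 + 1 = 513
513 → 5³ + 1³ + 3³ = 125 + 1 + 27 = 153
153 → 1³ + 5³ + 3³ = 1 + 125 + 27 = 153  — 153 repeats.
That took 9 steps.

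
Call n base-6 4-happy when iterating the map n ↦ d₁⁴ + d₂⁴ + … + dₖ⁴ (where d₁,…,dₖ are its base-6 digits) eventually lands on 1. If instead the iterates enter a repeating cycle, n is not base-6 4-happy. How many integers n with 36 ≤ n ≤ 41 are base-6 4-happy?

1

36: 36 → 1  (reaches 1)
37: 37 → 2 → 16 → 272 → 99 → 353 → 963 → 609 → 978 → 338 → 114 → 82 → 273 → 164 → 353  (repeats 353)
38: 38 → 17 → 641 → 1522 → 259 → 4 → 256 → 258 → 3 → 81 → 98 → 288 → 17  (repeats 17)
39: 39 → 82 → 273 → 164 → 353 → 963 → 609 → 978 → 338 → 114 → 82  (repeats 82)
40: 40 → 257 → 627 → 738 → 178 → 1137 → 788 → 803 → 963 → 609 → 978 → 338 → 114 → 82 → 273 → 164 → 353 → 963  (repeats 963)
41: 41 → 626 → 673 → 338 → 114 → 82 → 273 → 164 → 353 → 963 → 609 → 978 → 338  (repeats 338)
base-6 4-happy: 36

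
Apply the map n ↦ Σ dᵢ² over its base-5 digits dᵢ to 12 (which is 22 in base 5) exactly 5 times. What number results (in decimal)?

10

12 = (2,2)_5 → 2² + 2² = 8
8 = (1,3)_5 → 1² + 3² = 10
10 = (2,0)_5 → 2² + 0² = 4
4 = (4)_5 → 4² = 16
16 = (3,1)_5 → 3² + 1² = 10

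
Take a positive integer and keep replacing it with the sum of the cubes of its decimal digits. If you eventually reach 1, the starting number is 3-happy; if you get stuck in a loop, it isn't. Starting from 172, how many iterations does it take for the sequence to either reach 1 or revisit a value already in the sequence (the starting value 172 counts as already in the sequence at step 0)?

172 → 1³ + 7³ + 2³ = 1 + 343 + 8 = 352
352 → 3³ + 5³ + 2³ = 27 + 125 + 8 = 160
160 → 1³ + 6³ + 0³ = 1 + 216 + 0 = 217
217 → 2³ + 1³ + 7³ = 8 + 1 + 343 = 352  — 352 repeats.
That took 4 steps.

4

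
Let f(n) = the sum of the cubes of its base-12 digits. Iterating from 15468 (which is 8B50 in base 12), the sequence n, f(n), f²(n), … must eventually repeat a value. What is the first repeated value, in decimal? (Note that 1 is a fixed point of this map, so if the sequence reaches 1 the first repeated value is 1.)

15468 = (8,11,5,0)_12 → 8³ + 11³ + 5³ + 0³ = 1968
1968 = (1,1,8,0)_12 → 1³ + 1³ + 8³ + 0³ = 514
514 = (3,6,10)_12 → 3³ + 6³ + 10³ = 1243
1243 = (8,7,7)_12 → 8³ + 7³ + 7³ = 1198
1198 = (8,3,10)_12 → 8³ + 3³ + 10³ = 1539
1539 = (10,8,3)_12 → 10³ + 8³ + 3³ = 1539  — 1539 already appeared earlier.

1539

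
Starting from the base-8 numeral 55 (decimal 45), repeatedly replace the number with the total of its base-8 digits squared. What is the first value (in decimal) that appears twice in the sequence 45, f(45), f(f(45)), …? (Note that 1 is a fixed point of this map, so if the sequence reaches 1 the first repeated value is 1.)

45 = (5,5)_8 → 5² + 5² = 25 + 25 = 50
50 = (6,2)_8 → 6² + 2² = 36 + 4 = 40
40 = (5,0)_8 → 5² + 0² = 25 + 0 = 25
25 = (3,1)_8 → 3² + 1² = 9 + 1 = 10
10 = (1,2)_8 → 1² + 2² = 1 + 4 = 5
5 = (5)_8 → 5² = 25  — 25 already appeared earlier.

25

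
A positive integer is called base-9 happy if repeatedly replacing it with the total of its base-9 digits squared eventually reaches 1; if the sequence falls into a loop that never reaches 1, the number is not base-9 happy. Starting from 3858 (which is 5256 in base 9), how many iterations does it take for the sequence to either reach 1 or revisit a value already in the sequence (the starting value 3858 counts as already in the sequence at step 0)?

6

3858 = (5,2,5,6)_9 → 5² + 2² + 5² + 6² = 25 + 4 + 25 + 36 = 90
90 = (1,1,0)_9 → 1² + 1² + 0² = 1 + 1 + 0 = 2
2 = (2)_9 → 2² = 4
4 = (4)_9 → 4² = 16
16 = (1,7)_9 → 1² + 7² = 1 + 49 = 50
50 = (5,5)_9 → 5² + 5² = 25 + 25 = 50  — 50 repeats.
That took 6 steps.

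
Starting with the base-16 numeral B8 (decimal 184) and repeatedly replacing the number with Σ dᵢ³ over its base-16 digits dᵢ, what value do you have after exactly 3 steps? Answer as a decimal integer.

184 = (11,8)_16 → 11³ + 8³ = 1331 + 512 = 1843
1843 = (7,3,3)_16 → 7³ + 3³ + 3³ = 343 + 27 + 27 = 397
397 = (1,8,13)_16 → 1³ + 8³ + 13³ = 1 + 512 + 2197 = 2710

2710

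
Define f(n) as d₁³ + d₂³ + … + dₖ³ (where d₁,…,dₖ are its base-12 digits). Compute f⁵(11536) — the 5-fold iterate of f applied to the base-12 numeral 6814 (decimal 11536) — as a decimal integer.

11536 = (6,8,1,4)_12 → 6³ + 8³ + 1³ + 4³ = 216 + 512 + 1 + 64 = 793
793 = (5,6,1)_12 → 5³ + 6³ + 1³ = 125 + 216 + 1 = 342
342 = (2,4,6)_12 → 2³ + 4³ + 6³ = 8 + 64 + 216 = 288
288 = (2,0,0)_12 → 2³ + 0³ + 0³ = 8 + 0 + 0 = 8
8 = (8)_12 → 8³ = 512

512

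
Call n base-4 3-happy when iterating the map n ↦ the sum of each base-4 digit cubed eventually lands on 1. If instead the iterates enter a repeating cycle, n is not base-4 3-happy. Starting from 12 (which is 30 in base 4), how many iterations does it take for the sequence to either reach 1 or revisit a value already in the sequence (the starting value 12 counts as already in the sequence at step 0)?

12 = (3,0)_4 → 27
27 = (1,2,3)_4 → 36
36 = (2,1,0)_4 → 9
9 = (2,1)_4 → 9  — 9 repeats.
That took 4 steps.

4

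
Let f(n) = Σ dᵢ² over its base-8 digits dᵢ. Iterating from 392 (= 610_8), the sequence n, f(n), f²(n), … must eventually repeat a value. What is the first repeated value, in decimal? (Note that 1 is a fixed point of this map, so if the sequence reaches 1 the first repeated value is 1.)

392 = (6,1,0)_8 → 6² + 1² + 0² = 37
37 = (4,5)_8 → 4² + 5² = 41
41 = (5,1)_8 → 5² + 1² = 26
26 = (3,2)_8 → 3² + 2² = 13
13 = (1,5)_8 → 1² + 5² = 26  — 26 already appeared earlier.

26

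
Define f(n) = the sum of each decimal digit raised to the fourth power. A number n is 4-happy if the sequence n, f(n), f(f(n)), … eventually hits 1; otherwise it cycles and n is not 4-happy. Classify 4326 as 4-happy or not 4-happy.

4326 → 4⁴ + 3⁴ + 2⁴ + 6⁴ = 1649
1649 → 1⁴ + 6⁴ + 4⁴ + 9⁴ = 8114
8114 → 8⁴ + 1⁴ + 1⁴ + 4⁴ = 4354
4354 → 4⁴ + 3⁴ + 5⁴ + 4⁴ = 1218
1218 → 1⁴ + 2⁴ + 1⁴ + 8⁴ = 4114
4114 → 4⁴ + 1⁴ + 1⁴ + 4⁴ = 514
514 → 5⁴ + 1⁴ + 4⁴ = 882
882 → 8⁴ + 8⁴ + 2⁴ = 8208
8208 → 8⁴ + 2⁴ + 0⁴ + 8⁴ = 8208  — 8208 already seen; the sequence cycles without reaching 1.

not 4-happy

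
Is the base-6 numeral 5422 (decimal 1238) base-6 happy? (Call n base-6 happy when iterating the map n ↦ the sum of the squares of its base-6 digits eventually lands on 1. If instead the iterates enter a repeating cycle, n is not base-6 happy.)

1238 = (5,4,2,2)_6 → 5² + 4² + 2² + 2² = 25 + 16 + 4 + 4 = 49
49 = (1,2,1)_6 → 1² + 2² + 1² = 1 + 4 + 1 = 6
6 = (1,0)_6 → 1² + 0² = 1 + 0 = 1  — reached 1.

base-6 happy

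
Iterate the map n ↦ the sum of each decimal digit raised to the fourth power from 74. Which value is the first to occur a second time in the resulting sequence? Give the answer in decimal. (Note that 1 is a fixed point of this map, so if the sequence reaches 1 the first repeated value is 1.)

74 → 7⁴ + 4⁴ = 2657
2657 → 2⁴ + 6⁴ + 5⁴ + 7⁴ = 4338
4338 → 4⁴ + 3⁴ + 3⁴ + 8⁴ = 4514
4514 → 4⁴ + 5⁴ + 1⁴ + 4⁴ = 1138
1138 → 1⁴ + 1⁴ + 3⁴ + 8⁴ = 4179
4179 → 4⁴ + 1⁴ + 7⁴ + 9⁴ = 9219
9219 → 9⁴ + 2⁴ + 1⁴ + 9⁴ = 13139
13139 → 1⁴ + 3⁴ + 1⁴ + 3⁴ + 9⁴ = 6725
6725 → 6⁴ + 7⁴ + 2⁴ + 5⁴ = 4338  — 4338 already appeared earlier.

4338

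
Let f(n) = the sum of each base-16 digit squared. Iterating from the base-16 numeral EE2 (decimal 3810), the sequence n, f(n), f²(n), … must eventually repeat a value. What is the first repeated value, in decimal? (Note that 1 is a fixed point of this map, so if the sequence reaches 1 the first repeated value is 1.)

3810 = (14,14,2)_16 → 14² + 14² + 2² = 196 + 196 + 4 = 396
396 = (1,8,12)_16 → 1² + 8² + 12² = 1 + 64 + 144 = 209
209 = (13,1)_16 → 13² + 1² = 169 + 1 = 170
170 = (10,10)_16 → 10² + 10² = 100 + 100 = 200
200 = (12,8)_16 → 12² + 8² = 144 + 64 = 208
208 = (13,0)_16 → 13² + 0² = 169 + 0 = 169
169 = (10,9)_16 → 10² + 9² = 100 + 81 = 181
181 = (11,5)_16 → 11² + 5² = 121 + 25 = 146
146 = (9,2)_16 → 9² + 2² = 81 + 4 = 85
85 = (5,5)_16 → 5² + 5² = 25 + 25 = 50
50 = (3,2)_16 → 3² + 2² = 9 + 4 = 13
13 = (13)_16 → 13² = 169  — 169 already appeared earlier.

169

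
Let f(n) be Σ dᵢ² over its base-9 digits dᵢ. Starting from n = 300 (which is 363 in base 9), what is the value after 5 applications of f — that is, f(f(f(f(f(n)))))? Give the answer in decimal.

50

300 = (3,6,3)_9 → 3² + 6² + 3² = 54
54 = (6,0)_9 → 6² + 0² = 36
36 = (4,0)_9 → 4² + 0² = 16
16 = (1,7)_9 → 1² + 7² = 50
50 = (5,5)_9 → 5² + 5² = 50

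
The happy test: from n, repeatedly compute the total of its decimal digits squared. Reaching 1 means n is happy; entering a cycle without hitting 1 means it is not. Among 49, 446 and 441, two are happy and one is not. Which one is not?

441

49: 49 → 97 → 130 → 10 → 1  — reaches 1 (happy)
446: 446 → 68 → 100 → 1  — reaches 1 (happy)
441: 441 → 33 → 18 → 65 → 61 → 37 → 58 → 89 → 145 → 42 → 20 → 4 → 16 → 37  — repeats 37 (not happy)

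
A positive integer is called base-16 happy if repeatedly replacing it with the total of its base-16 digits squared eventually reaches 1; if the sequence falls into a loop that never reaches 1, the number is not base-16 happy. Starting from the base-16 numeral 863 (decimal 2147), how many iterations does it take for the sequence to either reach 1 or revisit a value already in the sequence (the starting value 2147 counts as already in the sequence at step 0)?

2147 = (8,6,3)_16 → 8² + 6² + 3² = 64 + 36 + 9 = 109
109 = (6,13)_16 → 6² + 13² = 36 + 169 = 205
205 = (12,13)_16 → 12² + 13² = 144 + 169 = 313
313 = (1,3,9)_16 → 1² + 3² + 9² = 1 + 9 + 81 = 91
91 = (5,11)_16 → 5² + 11² = 25 + 121 = 146
146 = (9,2)_16 → 9² + 2² = 81 + 4 = 85
85 = (5,5)_16 → 5² + 5² = 25 + 25 = 50
50 = (3,2)_16 → 3² + 2² = 9 + 4 = 13
13 = (13)_16 → 13² = 169
169 = (10,9)_16 → 10² + 9² = 100 + 81 = 181
181 = (11,5)_16 → 11² + 5² = 121 + 25 = 146  — 146 repeats.
That took 11 steps.

11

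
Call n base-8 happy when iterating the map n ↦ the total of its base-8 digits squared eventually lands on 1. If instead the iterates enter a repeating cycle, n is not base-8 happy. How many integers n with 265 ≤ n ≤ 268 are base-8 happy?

265: 265 → 18 → 8 → 1  — base-8 happy
266: 266 → 21 → 29 → 34 → 20 → 20  — not base-8 happy
267: 267 → 26 → 13 → 26  — not base-8 happy
268: 268 → 33 → 17 → 5 → 25 → 10 → 5  — not base-8 happy
base-8 happy: 265

1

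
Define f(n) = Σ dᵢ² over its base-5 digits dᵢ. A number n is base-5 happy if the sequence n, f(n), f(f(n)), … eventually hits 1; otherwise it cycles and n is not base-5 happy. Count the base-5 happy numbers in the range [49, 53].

2

49: 49 → 33 → 11 → 5 → 1  — base-5 happy
50: 50 → 4 → 16 → 10 → 4  — not base-5 happy
51: 51 → 5 → 1  — base-5 happy
52: 52 → 8 → 10 → 4 → 16 → 10  — not base-5 happy
53: 53 → 13 → 13  — not base-5 happy
base-5 happy: 49, 51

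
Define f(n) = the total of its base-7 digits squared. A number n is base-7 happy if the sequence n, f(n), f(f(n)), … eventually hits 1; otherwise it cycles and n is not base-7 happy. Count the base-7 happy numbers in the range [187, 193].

187: 187 → 59 → 11 → 17 → 13 → 37 → 29 → 17  — not base-7 happy
188: 188 → 70 → 10 → 10  — not base-7 happy
189: 189 → 45 → 45  — not base-7 happy
190: 190 → 46 → 52 → 10 → 10  — not base-7 happy
191: 191 → 49 → 1  — base-7 happy
192: 192 → 54 → 26 → 34 → 52 → 10 → 10  — not base-7 happy
193: 193 → 61 → 27 → 45 → 45  — not base-7 happy
base-7 happy: 191

1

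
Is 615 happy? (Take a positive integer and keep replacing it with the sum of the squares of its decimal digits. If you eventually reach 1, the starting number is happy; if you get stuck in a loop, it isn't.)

615 → 6² + 1² + 5² = 36 + 1 + 25 = 62
62 → 6² + 2² = 36 + 4 = 40
40 → 4² + 0² = 16 + 0 = 16
16 → 1² + 6² = 1 + 36 = 37
37 → 3² + 7² = 9 + 49 = 58
58 → 5² + 8² = 25 + 64 = 89
89 → 8² + 9² = 64 + 81 = 145
145 → 1² + 4² + 5² = 1 + 16 + 25 = 42
42 → 4² + 2² = 16 + 4 = 20
20 → 2² + 0² = 4 + 0 = 4
4 → 4² = 16  — 16 already seen; the sequence cycles without reaching 1.

not happy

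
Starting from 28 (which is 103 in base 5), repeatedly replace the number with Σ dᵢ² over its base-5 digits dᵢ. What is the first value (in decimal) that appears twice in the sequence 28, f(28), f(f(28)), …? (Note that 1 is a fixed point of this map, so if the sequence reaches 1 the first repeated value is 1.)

28 = (1,0,3)_5 → 1² + 0² + 3² = 1 + 0 + 9 = 10
10 = (2,0)_5 → 2² + 0² = 4 + 0 = 4
4 = (4)_5 → 4² = 16
16 = (3,1)_5 → 3² + 1² = 9 + 1 = 10  — 10 already appeared earlier.

10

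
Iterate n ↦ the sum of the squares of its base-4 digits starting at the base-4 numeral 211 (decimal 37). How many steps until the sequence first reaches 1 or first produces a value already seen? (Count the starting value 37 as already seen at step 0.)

37 = (2,1,1)_4 → 2² + 1² + 1² = 6
6 = (1,2)_4 → 1² + 2² = 5
5 = (1,1)_4 → 1² + 1² = 2
2 = (2)_4 → 2² = 4
4 = (1,0)_4 → 1² + 0² = 1  — reached 1.
That took 5 steps.

5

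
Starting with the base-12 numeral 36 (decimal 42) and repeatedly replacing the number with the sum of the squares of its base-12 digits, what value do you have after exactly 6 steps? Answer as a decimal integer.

65

42 = (3,6)_12 → 3² + 6² = 9 + 36 = 45
45 = (3,9)_12 → 3² + 9² = 9 + 81 = 90
90 = (7,6)_12 → 7² + 6² = 49 + 36 = 85
85 = (7,1)_12 → 7² + 1² = 49 + 1 = 50
50 = (4,2)_12 → 4² + 2² = 16 + 4 = 20
20 = (1,8)_12 → 1² + 8² = 1 + 64 = 65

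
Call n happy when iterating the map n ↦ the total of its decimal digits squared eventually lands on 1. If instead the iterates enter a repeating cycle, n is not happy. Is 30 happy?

not happy

30 → 9
9 → 81
81 → 65
65 → 61
61 → 37
37 → 58
58 → 89
89 → 145
145 → 42
42 → 20
20 → 4
4 → 16
16 → 37  — 37 already seen; the sequence cycles without reaching 1.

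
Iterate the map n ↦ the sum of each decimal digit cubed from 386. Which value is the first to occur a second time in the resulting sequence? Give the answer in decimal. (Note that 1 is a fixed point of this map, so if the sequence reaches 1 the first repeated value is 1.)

371

386 → 3³ + 8³ + 6³ = 755
755 → 7³ + 5³ + 5³ = 593
593 → 5³ + 9³ + 3³ = 881
881 → 8³ + 8³ + 1³ = 1025
1025 → 1³ + 0³ + 2³ + 5³ = 134
134 → 1³ + 3³ + 4³ = 92
92 → 9³ + 2³ = 737
737 → 7³ + 3³ + 7³ = 713
713 → 7³ + 1³ + 3³ = 371
371 → 3³ + 7³ + 1³ = 371  — 371 already appeared earlier.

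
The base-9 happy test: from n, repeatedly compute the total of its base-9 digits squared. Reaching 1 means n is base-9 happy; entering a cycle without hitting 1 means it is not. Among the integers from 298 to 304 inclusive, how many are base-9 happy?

298: 298 → 46 → 26 → 68 → 74 → 68  — not base-9 happy
299: 299 → 49 → 41 → 41  — not base-9 happy
300: 300 → 54 → 36 → 16 → 50 → 50  — not base-9 happy
301: 301 → 61 → 85 → 17 → 65 → 53 → 89 → 65  — not base-9 happy
302: 302 → 70 → 98 → 66 → 58 → 52 → 74 → 68 → 74  — not base-9 happy
303: 303 → 81 → 1  — base-9 happy
304: 304 → 94 → 18 → 4 → 16 → 50 → 50  — not base-9 happy
base-9 happy: 303

1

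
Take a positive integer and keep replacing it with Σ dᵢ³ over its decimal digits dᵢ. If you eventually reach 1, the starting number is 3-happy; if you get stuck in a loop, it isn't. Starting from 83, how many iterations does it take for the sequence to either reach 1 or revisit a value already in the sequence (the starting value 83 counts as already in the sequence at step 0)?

9

83 → 8³ + 3³ = 539
539 → 5³ + 3³ + 9³ = 881
881 → 8³ + 8³ + 1³ = 1025
1025 → 1³ + 0³ + 2³ + 5³ = 134
134 → 1³ + 3³ + 4³ = 92
92 → 9³ + 2³ = 737
737 → 7³ + 3³ + 7³ = 713
713 → 7³ + 1³ + 3³ = 371
371 → 3³ + 7³ + 1³ = 371  — 371 repeats.
That took 9 steps.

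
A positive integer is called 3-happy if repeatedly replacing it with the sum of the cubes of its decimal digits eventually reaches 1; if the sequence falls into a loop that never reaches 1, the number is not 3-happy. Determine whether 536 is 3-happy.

536 → 368
368 → 755
755 → 593
593 → 881
881 → 1025
1025 → 134
134 → 92
92 → 737
737 → 713
713 → 371
371 → 371  — 371 already seen; the sequence cycles without reaching 1.

not 3-happy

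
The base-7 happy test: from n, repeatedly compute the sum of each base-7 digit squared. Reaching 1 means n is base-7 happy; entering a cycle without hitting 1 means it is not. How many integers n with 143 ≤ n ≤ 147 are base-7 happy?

1

143: 143 → 49 → 1  — base-7 happy
144: 144 → 56 → 2 → 4 → 16 → 8 → 2  — not base-7 happy
145: 145 → 65 → 9 → 5 → 25 → 25  — not base-7 happy
146: 146 → 76 → 46 → 52 → 10 → 10  — not base-7 happy
147: 147 → 9 → 5 → 25 → 25  — not base-7 happy
base-7 happy: 143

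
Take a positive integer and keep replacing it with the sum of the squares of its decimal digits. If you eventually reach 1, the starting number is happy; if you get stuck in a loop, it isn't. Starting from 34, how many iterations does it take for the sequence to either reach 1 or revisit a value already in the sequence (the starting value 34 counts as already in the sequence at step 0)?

34 → 3² + 4² = 9 + 16 = 25
25 → 2² + 5² = 4 + 25 = 29
29 → 2² + 9² = 4 + 81 = 85
85 → 8² + 5² = 64 + 25 = 89
89 → 8² + 9² = 64 + 81 = 145
145 → 1² + 4² + 5² = 1 + 16 + 25 = 42
42 → 4² + 2² = 16 + 4 = 20
20 → 2² + 0² = 4 + 0 = 4
4 → 4² = 16
16 → 1² + 6² = 1 + 36 = 37
37 → 3² + 7² = 9 + 49 = 58
58 → 5² + 8² = 25 + 64 = 89  — 89 repeats.
That took 12 steps.

12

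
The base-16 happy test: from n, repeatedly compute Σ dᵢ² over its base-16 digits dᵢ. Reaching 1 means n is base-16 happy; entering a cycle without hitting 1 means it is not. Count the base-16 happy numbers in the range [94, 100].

2

94: 94 → 221 → 338 → 30 → 197 → 169 → 181 → 146 → 85 → 50 → 13 → 169  (repeats 169)
95: 95 → 250 → 325 → 42 → 104 → 100 → 52 → 25 → 82 → 29 → 170 → 200 → 208 → 169 → 181 → 146 → 85 → 50 → 13 → 169  (repeats 169)
96: 96 → 36 → 20 → 17 → 2 → 4 → 16 → 1  (reaches 1)
97: 97 → 37 → 29 → 170 → 200 → 208 → 169 → 181 → 146 → 85 → 50 → 13 → 169  (repeats 169)
98: 98 → 40 → 68 → 32 → 4 → 16 → 1  (reaches 1)
99: 99 → 45 → 173 → 269 → 170 → 200 → 208 → 169 → 181 → 146 → 85 → 50 → 13 → 169  (repeats 169)
100: 100 → 52 → 25 → 82 → 29 → 170 → 200 → 208 → 169 → 181 → 146 → 85 → 50 → 13 → 169  (repeats 169)
base-16 happy: 96, 98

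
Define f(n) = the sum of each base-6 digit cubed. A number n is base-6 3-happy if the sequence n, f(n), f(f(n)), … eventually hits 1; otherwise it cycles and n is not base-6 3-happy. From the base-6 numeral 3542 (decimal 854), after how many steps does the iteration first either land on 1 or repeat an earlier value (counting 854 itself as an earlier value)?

854 = (3,5,4,2)_6 → 3³ + 5³ + 4³ + 2³ = 224
224 = (1,0,1,2)_6 → 1³ + 0³ + 1³ + 2³ = 10
10 = (1,4)_6 → 1³ + 4³ = 65
65 = (1,4,5)_6 → 1³ + 4³ + 5³ = 190
190 = (5,1,4)_6 → 5³ + 1³ + 4³ = 190  — 190 repeats.
That took 5 steps.

5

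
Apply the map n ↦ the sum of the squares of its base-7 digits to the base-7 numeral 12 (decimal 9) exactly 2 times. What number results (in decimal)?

25

9 = (1,2)_7 → 1² + 2² = 1 + 4 = 5
5 = (5)_7 → 5² = 25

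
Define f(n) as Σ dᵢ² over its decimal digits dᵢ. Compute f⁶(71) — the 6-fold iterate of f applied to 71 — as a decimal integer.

145

71 → 7² + 1² = 50
50 → 5² + 0² = 25
25 → 2² + 5² = 29
29 → 2² + 9² = 85
85 → 8² + 5² = 89
89 → 8² + 9² = 145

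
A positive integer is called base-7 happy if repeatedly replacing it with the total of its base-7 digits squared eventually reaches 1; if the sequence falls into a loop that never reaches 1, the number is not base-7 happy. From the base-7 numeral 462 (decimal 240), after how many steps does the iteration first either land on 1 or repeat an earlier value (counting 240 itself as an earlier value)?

240 = (4,6,2)_7 → 4² + 6² + 2² = 56
56 = (1,1,0)_7 → 1² + 1² + 0² = 2
2 = (2)_7 → 2² = 4
4 = (4)_7 → 4² = 16
16 = (2,2)_7 → 2² + 2² = 8
8 = (1,1)_7 → 1² + 1² = 2  — 2 repeats.
That took 6 steps.

6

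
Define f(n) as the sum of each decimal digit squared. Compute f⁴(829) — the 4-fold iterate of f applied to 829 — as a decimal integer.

829 → 8² + 2² + 9² = 64 + 4 + 81 = 149
149 → 1² + 4² + 9² = 1 + 16 + 81 = 98
98 → 9² + 8² = 81 + 64 = 145
145 → 1² + 4² + 5² = 1 + 16 + 25 = 42

42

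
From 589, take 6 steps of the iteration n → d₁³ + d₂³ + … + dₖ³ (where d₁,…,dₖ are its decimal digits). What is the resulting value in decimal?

589 → 5³ + 8³ + 9³ = 125 + 512 + 729 = 1366
1366 → 1³ + 3³ + 6³ + 6³ = 1 + 27 + 216 + 216 = 460
460 → 4³ + 6³ + 0³ = 64 + 216 + 0 = 280
280 → 2³ + 8³ + 0³ = 8 + 512 + 0 = 520
520 → 5³ + 2³ + 0³ = 125 + 8 + 0 = 133
133 → 1³ + 3³ + 3³ = 1 + 27 + 27 = 55

55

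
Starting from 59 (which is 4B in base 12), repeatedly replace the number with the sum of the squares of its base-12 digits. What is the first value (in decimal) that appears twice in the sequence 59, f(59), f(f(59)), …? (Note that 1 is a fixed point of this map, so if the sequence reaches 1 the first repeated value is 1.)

59 = (4,11)_12 → 4² + 11² = 16 + 121 = 137
137 = (11,5)_12 → 11² + 5² = 121 + 25 = 146
146 = (1,0,2)_12 → 1² + 0² + 2² = 1 + 0 + 4 = 5
5 = (5)_12 → 5² = 25
25 = (2,1)_12 → 2² + 1² = 4 + 1 = 5  — 5 already appeared earlier.

5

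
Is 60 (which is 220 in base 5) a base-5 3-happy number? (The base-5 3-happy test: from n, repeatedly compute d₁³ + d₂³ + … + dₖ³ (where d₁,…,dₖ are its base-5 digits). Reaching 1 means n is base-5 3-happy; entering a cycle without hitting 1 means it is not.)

60 = (2,2,0)_5 → 2³ + 2³ + 0³ = 8 + 8 + 0 = 16
16 = (3,1)_5 → 3³ + 1³ = 27 + 1 = 28
28 = (1,0,3)_5 → 1³ + 0³ + 3³ = 1 + 0 + 27 = 28  — 28 already seen; the sequence cycles without reaching 1.

not base-5 3-happy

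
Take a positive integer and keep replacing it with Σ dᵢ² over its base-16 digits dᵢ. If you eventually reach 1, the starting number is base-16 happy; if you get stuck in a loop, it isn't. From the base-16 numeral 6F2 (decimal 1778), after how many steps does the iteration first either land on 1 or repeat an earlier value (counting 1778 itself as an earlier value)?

13

1778 = (6,15,2)_16 → 6² + 15² + 2² = 36 + 225 + 4 = 265
265 = (1,0,9)_16 → 1² + 0² + 9² = 1 + 0 + 81 = 82
82 = (5,2)_16 → 5² + 2² = 25 + 4 = 29
29 = (1,13)_16 → 1² + 13² = 1 + 169 = 170
170 = (10,10)_16 → 10² + 10² = 100 + 100 = 200
200 = (12,8)_16 → 12² + 8² = 144 + 64 = 208
208 = (13,0)_16 → 13² + 0² = 169 + 0 = 169
169 = (10,9)_16 → 10² + 9² = 100 + 81 = 181
181 = (11,5)_16 → 11² + 5² = 121 + 25 = 146
146 = (9,2)_16 → 9² + 2² = 81 + 4 = 85
85 = (5,5)_16 → 5² + 5² = 25 + 25 = 50
50 = (3,2)_16 → 3² + 2² = 9 + 4 = 13
13 = (13)_16 → 13² = 169  — 169 repeats.
That took 13 steps.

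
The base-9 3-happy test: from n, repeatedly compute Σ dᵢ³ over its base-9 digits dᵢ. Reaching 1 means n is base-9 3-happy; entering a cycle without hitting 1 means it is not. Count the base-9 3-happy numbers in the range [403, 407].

403: 403 → 919 → 37 → 65 → 351 → 91 → 3 → 27 → 27  — not base-9 3-happy
404: 404 → 1088 → 604 → 408 → 152 → 856 → 128 → 134 → 638 → 1198 → 470 → 476 → 980 → 540 → 432 → 152  — not base-9 3-happy
405: 405 → 125 → 577 → 345 → 99 → 9 → 1  — base-9 3-happy
406: 406 → 126 → 126  — not base-9 3-happy
407: 407 → 133 → 469 → 469  — not base-9 3-happy
base-9 3-happy: 405

1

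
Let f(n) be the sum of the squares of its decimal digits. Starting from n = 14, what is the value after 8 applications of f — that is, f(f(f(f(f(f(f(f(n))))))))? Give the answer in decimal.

14 → 1² + 4² = 1 + 16 = 17
17 → 1² + 7² = 1 + 49 = 50
50 → 5² + 0² = 25 + 0 = 25
25 → 2² + 5² = 4 + 25 = 29
29 → 2² + 9² = 4 + 81 = 85
85 → 8² + 5² = 64 + 25 = 89
89 → 8² + 9² = 64 + 81 = 145
145 → 1² + 4² + 5² = 1 + 16 + 25 = 42

42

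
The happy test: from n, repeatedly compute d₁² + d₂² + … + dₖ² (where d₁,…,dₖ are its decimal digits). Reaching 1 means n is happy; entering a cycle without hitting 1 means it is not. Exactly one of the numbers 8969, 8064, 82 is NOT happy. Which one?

8064

8969: 8969 → 262 → 44 → 32 → 13 → 10 → 1  — reaches 1 (happy)
8064: 8064 → 116 → 38 → 73 → 58 → 89 → 145 → 42 → 20 → 4 → 16 → 37 → 58  — repeats 58 (not happy)
82: 82 → 68 → 100 → 1  — reaches 1 (happy)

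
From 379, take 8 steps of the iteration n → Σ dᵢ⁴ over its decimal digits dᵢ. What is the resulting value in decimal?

379 → 3⁴ + 7⁴ + 9⁴ = 9043
9043 → 9⁴ + 0⁴ + 4⁴ + 3⁴ = 6898
6898 → 6⁴ + 8⁴ + 9⁴ + 8⁴ = 16049
16049 → 1⁴ + 6⁴ + 0⁴ + 4⁴ + 9⁴ = 8114
8114 → 8⁴ + 1⁴ + 1⁴ + 4⁴ = 4354
4354 → 4⁴ + 3⁴ + 5⁴ + 4⁴ = 1218
1218 → 1⁴ + 2⁴ + 1⁴ + 8⁴ = 4114
4114 → 4⁴ + 1⁴ + 1⁴ + 4⁴ = 514

514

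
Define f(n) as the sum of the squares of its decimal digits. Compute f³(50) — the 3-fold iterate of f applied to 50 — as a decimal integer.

85

50 → 25
25 → 29
29 → 85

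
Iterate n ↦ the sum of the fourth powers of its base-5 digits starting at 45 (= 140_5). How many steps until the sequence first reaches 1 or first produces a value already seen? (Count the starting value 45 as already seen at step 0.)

45 = (1,4,0)_5 → 257
257 = (2,0,1,2)_5 → 33
33 = (1,1,3)_5 → 83
83 = (3,1,3)_5 → 163
163 = (1,1,2,3)_5 → 99
99 = (3,4,4)_5 → 593
593 = (4,3,3,3)_5 → 499
499 = (3,4,4,4)_5 → 849
849 = (1,1,3,4,4)_5 → 595
595 = (4,3,4,0)_5 → 593  — 593 repeats.
That took 10 steps.

10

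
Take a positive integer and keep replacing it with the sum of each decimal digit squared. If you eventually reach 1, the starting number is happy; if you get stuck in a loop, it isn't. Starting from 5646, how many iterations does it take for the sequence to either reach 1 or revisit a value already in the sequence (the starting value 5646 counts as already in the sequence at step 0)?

12

5646 → 5² + 6² + 4² + 6² = 25 + 36 + 16 + 36 = 113
113 → 1² + 1² + 3² = 1 + 1 + 9 = 11
11 → 1² + 1² = 1 + 1 = 2
2 → 2² = 4
4 → 4² = 16
16 → 1² + 6² = 1 + 36 = 37
37 → 3² + 7² = 9 + 49 = 58
58 → 5² + 8² = 25 + 64 = 89
89 → 8² + 9² = 64 + 81 = 145
145 → 1² + 4² + 5² = 1 + 16 + 25 = 42
42 → 4² + 2² = 16 + 4 = 20
20 → 2² + 0² = 4 + 0 = 4  — 4 repeats.
That took 12 steps.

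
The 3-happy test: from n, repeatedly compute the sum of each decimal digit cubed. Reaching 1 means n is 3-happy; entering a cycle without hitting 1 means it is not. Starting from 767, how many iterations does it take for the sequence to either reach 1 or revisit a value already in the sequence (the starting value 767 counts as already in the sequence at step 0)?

767 → 7³ + 6³ + 7³ = 343 + 216 + 343 = 902
902 → 9³ + 0³ + 2³ = 729 + 0 + 8 = 737
737 → 7³ + 3³ + 7³ = 343 + 27 + 343 = 713
713 → 7³ + 1³ + 3³ = 343 + 1 + 27 = 371
371 → 3³ + 7³ + 1³ = 27 + 343 + 1 = 371  — 371 repeats.
That took 5 steps.

5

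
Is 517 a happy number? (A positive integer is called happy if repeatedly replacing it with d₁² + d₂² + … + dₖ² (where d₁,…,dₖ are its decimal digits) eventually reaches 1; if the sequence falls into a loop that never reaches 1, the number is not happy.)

517 → 5² + 1² + 7² = 25 + 1 + 49 = 75
75 → 7² + 5² = 49 + 25 = 74
74 → 7² + 4² = 49 + 16 = 65
65 → 6² + 5² = 36 + 25 = 61
61 → 6² + 1² = 36 + 1 = 37
37 → 3² + 7² = 9 + 49 = 58
58 → 5² + 8² = 25 + 64 = 89
89 → 8² + 9² = 64 + 81 = 145
145 → 1² + 4² + 5² = 1 + 16 + 25 = 42
42 → 4² + 2² = 16 + 4 = 20
20 → 2² + 0² = 4 + 0 = 4
4 → 4² = 16
16 → 1² + 6² = 1 + 36 = 37  — 37 already seen; the sequence cycles without reaching 1.

not happy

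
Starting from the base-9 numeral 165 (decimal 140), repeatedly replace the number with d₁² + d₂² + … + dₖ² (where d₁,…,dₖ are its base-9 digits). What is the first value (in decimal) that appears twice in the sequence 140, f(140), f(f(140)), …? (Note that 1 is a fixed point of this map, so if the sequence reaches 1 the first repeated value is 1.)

140 = (1,6,5)_9 → 1² + 6² + 5² = 62
62 = (6,8)_9 → 6² + 8² = 100
100 = (1,2,1)_9 → 1² + 2² + 1² = 6
6 = (6)_9 → 6² = 36
36 = (4,0)_9 → 4² + 0² = 16
16 = (1,7)_9 → 1² + 7² = 50
50 = (5,5)_9 → 5² + 5² = 50  — 50 already appeared earlier.

50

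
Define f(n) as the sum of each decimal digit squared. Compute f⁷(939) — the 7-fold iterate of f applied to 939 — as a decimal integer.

939 → 9² + 3² + 9² = 171
171 → 1² + 7² + 1² = 51
51 → 5² + 1² = 26
26 → 2² + 6² = 40
40 → 4² + 0² = 16
16 → 1² + 6² = 37
37 → 3² + 7² = 58

58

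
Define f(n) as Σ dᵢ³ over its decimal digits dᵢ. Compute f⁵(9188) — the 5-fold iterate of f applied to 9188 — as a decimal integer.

371

9188 → 9³ + 1³ + 8³ + 8³ = 1754
1754 → 1³ + 7³ + 5³ + 4³ = 533
533 → 5³ + 3³ + 3³ = 179
179 → 1³ + 7³ + 9³ = 1073
1073 → 1³ + 0³ + 7³ + 3³ = 371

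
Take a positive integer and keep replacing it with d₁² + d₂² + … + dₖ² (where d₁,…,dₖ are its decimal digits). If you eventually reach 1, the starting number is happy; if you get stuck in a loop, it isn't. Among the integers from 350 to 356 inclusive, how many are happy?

1

350: 350 → 34 → 25 → 29 → 85 → 89 → 145 → 42 → 20 → 4 → 16 → 37 → 58 → 89  (repeats 89)
351: 351 → 35 → 34 → 25 → 29 → 85 → 89 → 145 → 42 → 20 → 4 → 16 → 37 → 58 → 89  (repeats 89)
352: 352 → 38 → 73 → 58 → 89 → 145 → 42 → 20 → 4 → 16 → 37 → 58  (repeats 58)
353: 353 → 43 → 25 → 29 → 85 → 89 → 145 → 42 → 20 → 4 → 16 → 37 → 58 → 89  (repeats 89)
354: 354 → 50 → 25 → 29 → 85 → 89 → 145 → 42 → 20 → 4 → 16 → 37 → 58 → 89  (repeats 89)
355: 355 → 59 → 106 → 37 → 58 → 89 → 145 → 42 → 20 → 4 → 16 → 37  (repeats 37)
356: 356 → 70 → 49 → 97 → 130 → 10 → 1  (reaches 1)
happy: 356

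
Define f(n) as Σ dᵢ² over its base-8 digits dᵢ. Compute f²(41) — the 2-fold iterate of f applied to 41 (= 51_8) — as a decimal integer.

41 = (5,1)_8 → 5² + 1² = 25 + 1 = 26
26 = (3,2)_8 → 3² + 2² = 9 + 4 = 13

13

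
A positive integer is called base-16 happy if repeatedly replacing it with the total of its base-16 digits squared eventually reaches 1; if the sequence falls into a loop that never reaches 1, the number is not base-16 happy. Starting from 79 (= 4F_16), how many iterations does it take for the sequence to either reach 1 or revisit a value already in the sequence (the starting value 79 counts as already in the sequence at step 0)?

11

79 = (4,15)_16 → 4² + 15² = 241
241 = (15,1)_16 → 15² + 1² = 226
226 = (14,2)_16 → 14² + 2² = 200
200 = (12,8)_16 → 12² + 8² = 208
208 = (13,0)_16 → 13² + 0² = 169
169 = (10,9)_16 → 10² + 9² = 181
181 = (11,5)_16 → 11² + 5² = 146
146 = (9,2)_16 → 9² + 2² = 85
85 = (5,5)_16 → 5² + 5² = 50
50 = (3,2)_16 → 3² + 2² = 13
13 = (13)_16 → 13² = 169  — 169 repeats.
That took 11 steps.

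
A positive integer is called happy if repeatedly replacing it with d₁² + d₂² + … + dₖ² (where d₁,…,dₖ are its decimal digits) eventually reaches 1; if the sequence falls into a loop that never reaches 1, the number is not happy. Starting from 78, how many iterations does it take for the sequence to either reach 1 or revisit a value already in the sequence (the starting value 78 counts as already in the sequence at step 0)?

12

78 → 7² + 8² = 49 + 64 = 113
113 → 1² + 1² + 3² = 1 + 1 + 9 = 11
11 → 1² + 1² = 1 + 1 = 2
2 → 2² = 4
4 → 4² = 16
16 → 1² + 6² = 1 + 36 = 37
37 → 3² + 7² = 9 + 49 = 58
58 → 5² + 8² = 25 + 64 = 89
89 → 8² + 9² = 64 + 81 = 145
145 → 1² + 4² + 5² = 1 + 16 + 25 = 42
42 → 4² + 2² = 16 + 4 = 20
20 → 2² + 0² = 4 + 0 = 4  — 4 repeats.
That took 12 steps.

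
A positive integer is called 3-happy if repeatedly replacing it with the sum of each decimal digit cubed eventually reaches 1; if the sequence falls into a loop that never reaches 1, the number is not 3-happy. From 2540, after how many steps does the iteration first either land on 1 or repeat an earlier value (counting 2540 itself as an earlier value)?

2540 → 2³ + 5³ + 4³ + 0³ = 197
197 → 1³ + 9³ + 7³ = 1073
1073 → 1³ + 0³ + 7³ + 3³ = 371
371 → 3³ + 7³ + 1³ = 371  — 371 repeats.
That took 4 steps.

4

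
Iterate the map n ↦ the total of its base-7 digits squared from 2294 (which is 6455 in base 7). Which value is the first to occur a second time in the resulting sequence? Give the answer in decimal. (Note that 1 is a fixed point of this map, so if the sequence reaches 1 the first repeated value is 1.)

2294 = (6,4,5,5)_7 → 6² + 4² + 5² + 5² = 102
102 = (2,0,4)_7 → 2² + 0² + 4² = 20
20 = (2,6)_7 → 2² + 6² = 40
40 = (5,5)_7 → 5² + 5² = 50
50 = (1,0,1)_7 → 1² + 0² + 1² = 2
2 = (2)_7 → 2² = 4
4 = (4)_7 → 4² = 16
16 = (2,2)_7 → 2² + 2² = 8
8 = (1,1)_7 → 1² + 1² = 2  — 2 already appeared earlier.

2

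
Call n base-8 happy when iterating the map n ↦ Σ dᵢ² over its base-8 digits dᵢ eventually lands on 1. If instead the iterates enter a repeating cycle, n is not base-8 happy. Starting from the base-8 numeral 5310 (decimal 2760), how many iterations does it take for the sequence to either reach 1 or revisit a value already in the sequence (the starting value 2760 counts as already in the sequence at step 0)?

5

2760 = (5,3,1,0)_8 → 5² + 3² + 1² + 0² = 35
35 = (4,3)_8 → 4² + 3² = 25
25 = (3,1)_8 → 3² + 1² = 10
10 = (1,2)_8 → 1² + 2² = 5
5 = (5)_8 → 5² = 25  — 25 repeats.
That took 5 steps.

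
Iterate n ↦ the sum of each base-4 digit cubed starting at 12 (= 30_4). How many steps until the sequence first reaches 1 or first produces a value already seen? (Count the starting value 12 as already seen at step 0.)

4

12 = (3,0)_4 → 3³ + 0³ = 27
27 = (1,2,3)_4 → 1³ + 2³ + 3³ = 36
36 = (2,1,0)_4 → 2³ + 1³ + 0³ = 9
9 = (2,1)_4 → 2³ + 1³ = 9  — 9 repeats.
That took 4 steps.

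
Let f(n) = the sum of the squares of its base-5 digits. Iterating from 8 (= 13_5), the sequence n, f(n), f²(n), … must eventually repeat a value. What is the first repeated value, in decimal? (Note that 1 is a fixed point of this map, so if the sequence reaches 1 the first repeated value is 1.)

10

8 = (1,3)_5 → 1² + 3² = 1 + 9 = 10
10 = (2,0)_5 → 2² + 0² = 4 + 0 = 4
4 = (4)_5 → 4² = 16
16 = (3,1)_5 → 3² + 1² = 9 + 1 = 10  — 10 already appeared earlier.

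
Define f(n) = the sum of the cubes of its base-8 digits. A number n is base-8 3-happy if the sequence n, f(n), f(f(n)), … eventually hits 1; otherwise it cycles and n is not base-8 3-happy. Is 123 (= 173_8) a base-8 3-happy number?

123 = (1,7,3)_8 → 1³ + 7³ + 3³ = 371
371 = (5,6,3)_8 → 5³ + 6³ + 3³ = 368
368 = (5,6,0)_8 → 5³ + 6³ + 0³ = 341
341 = (5,2,5)_8 → 5³ + 2³ + 5³ = 258
258 = (4,0,2)_8 → 4³ + 0³ + 2³ = 72
72 = (1,1,0)_8 → 1³ + 1³ + 0³ = 2
2 = (2)_8 → 2³ = 8
8 = (1,0)_8 → 1³ + 0³ = 1  — reached 1.

base-8 3-happy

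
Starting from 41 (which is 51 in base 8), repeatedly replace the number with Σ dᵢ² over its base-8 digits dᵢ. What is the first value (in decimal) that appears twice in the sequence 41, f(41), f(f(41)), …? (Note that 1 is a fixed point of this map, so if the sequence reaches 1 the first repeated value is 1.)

41 = (5,1)_8 → 5² + 1² = 26
26 = (3,2)_8 → 3² + 2² = 13
13 = (1,5)_8 → 1² + 5² = 26  — 26 already appeared earlier.

26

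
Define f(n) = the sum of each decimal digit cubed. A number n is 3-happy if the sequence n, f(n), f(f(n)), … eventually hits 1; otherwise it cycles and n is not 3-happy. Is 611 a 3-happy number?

not 3-happy

611 → 6³ + 1³ + 1³ = 218
218 → 2³ + 1³ + 8³ = 521
521 → 5³ + 2³ + 1³ = 134
134 → 1³ + 3³ + 4³ = 92
92 → 9³ + 2³ = 737
737 → 7³ + 3³ + 7³ = 713
713 → 7³ + 1³ + 3³ = 371
371 → 3³ + 7³ + 1³ = 371  — 371 already seen; the sequence cycles without reaching 1.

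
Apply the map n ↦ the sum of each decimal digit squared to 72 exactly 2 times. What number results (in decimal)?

72 → 7² + 2² = 53
53 → 5² + 3² = 34

34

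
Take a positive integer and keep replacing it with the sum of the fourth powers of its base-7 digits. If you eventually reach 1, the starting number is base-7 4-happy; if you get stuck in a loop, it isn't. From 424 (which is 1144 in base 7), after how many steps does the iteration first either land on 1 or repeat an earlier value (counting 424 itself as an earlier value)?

9

424 = (1,1,4,4)_7 → 1⁴ + 1⁴ + 4⁴ + 4⁴ = 1 + 1 + 256 + 256 = 514
514 = (1,3,3,3)_7 → 1⁴ + 3⁴ + 3⁴ + 3⁴ = 1 + 81 + 81 + 81 = 244
244 = (4,6,6)_7 → 4⁴ + 6⁴ + 6⁴ = 256 + 1296 + 1296 = 2848
2848 = (1,1,2,0,6)_7 → 1⁴ + 1⁴ + 2⁴ + 0⁴ + 6⁴ = 1 + 1 + 16 + 0 + 1296 = 1314
1314 = (3,5,5,5)_7 → 3⁴ + 5⁴ + 5⁴ + 5⁴ = 81 + 625 + 625 + 625 = 1956
1956 = (5,4,6,3)_7 → 5⁴ + 4⁴ + 6⁴ + 3⁴ = 625 + 256 + 1296 + 81 = 2258
2258 = (6,4,0,4)_7 → 6⁴ + 4⁴ + 0⁴ + 4⁴ = 1296 + 256 + 0 + 256 = 1808
1808 = (5,1,6,2)_7 → 5⁴ + 1⁴ + 6⁴ + 2⁴ = 625 + 1 + 1296 + 16 = 1938
1938 = (5,4,3,6)_7 → 5⁴ + 4⁴ + 3⁴ + 6⁴ = 625 + 256 + 81 + 1296 = 2258  — 2258 repeats.
That took 9 steps.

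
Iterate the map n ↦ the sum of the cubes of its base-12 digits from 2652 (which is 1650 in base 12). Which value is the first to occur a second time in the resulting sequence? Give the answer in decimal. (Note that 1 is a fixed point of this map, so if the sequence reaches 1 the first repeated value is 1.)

2652 = (1,6,5,0)_12 → 1³ + 6³ + 5³ + 0³ = 1 + 216 + 125 + 0 = 342
342 = (2,4,6)_12 → 2³ + 4³ + 6³ = 8 + 64 + 216 = 288
288 = (2,0,0)_12 → 2³ + 0³ + 0³ = 8 + 0 + 0 = 8
8 = (8)_12 → 8³ = 512
512 = (3,6,8)_12 → 3³ + 6³ + 8³ = 27 + 216 + 512 = 755
755 = (5,2,11)_12 → 5³ + 2³ + 11³ = 125 + 8 + 1331 = 1464
1464 = (10,2,0)_12 → 10³ + 2³ + 0³ = 1000 + 8 + 0 = 1008
1008 = (7,0,0)_12 → 7³ + 0³ + 0³ = 343 + 0 + 0 = 343
343 = (2,4,7)_12 → 2³ + 4³ + 7³ = 8 + 64 + 343 = 415
415 = (2,10,7)_12 → 2³ + 10³ + 7³ = 8 + 1000 + 343 = 1351
1351 = (9,4,7)_12 → 9³ + 4³ + 7³ = 729 + 64 + 343 = 1136
1136 = (7,10,8)_12 → 7³ + 10³ + 8³ = 343 + 1000 + 512 = 1855
1855 = (1,0,10,7)_12 → 1³ + 0³ + 10³ + 7³ = 1 + 0 + 1000 + 343 = 1344
1344 = (9,4,0)_12 → 9³ + 4³ + 0³ = 729 + 64 + 0 = 793
793 = (5,6,1)_12 → 5³ + 6³ + 1³ = 125 + 216 + 1 = 342  — 342 already appeared earlier.

342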